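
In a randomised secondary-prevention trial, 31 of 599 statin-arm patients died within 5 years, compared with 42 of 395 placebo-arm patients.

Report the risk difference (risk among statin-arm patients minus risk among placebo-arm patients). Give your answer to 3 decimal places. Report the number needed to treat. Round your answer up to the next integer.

RD = -0.055; NNT = 19

risk, statin-arm patients = 31/599 = 0.0518
risk, placebo-arm patients = 42/395 = 0.1063
risk difference = 0.0518 − 0.1063 = -0.055
absolute risk difference = 0.054576
1 / 0.054576 = 18.323 → round up → 19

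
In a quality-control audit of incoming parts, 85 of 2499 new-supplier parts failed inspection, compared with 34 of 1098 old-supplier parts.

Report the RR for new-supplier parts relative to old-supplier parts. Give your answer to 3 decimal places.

risk, new-supplier parts = 85/2499 = 0.03401
risk, old-supplier parts = 34/1098 = 0.03097
RR = 0.03401 / 0.03097 = 1.098

1.098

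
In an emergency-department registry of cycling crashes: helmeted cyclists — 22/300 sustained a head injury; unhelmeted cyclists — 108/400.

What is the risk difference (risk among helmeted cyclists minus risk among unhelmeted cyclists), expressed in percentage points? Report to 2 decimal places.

risk, helmeted cyclists = 22/300 = 0.0733
risk, unhelmeted cyclists = 108/400 = 0.2700
risk difference = 0.0733 − 0.2700 = -0.1967 → -19.67 percentage points

-19.67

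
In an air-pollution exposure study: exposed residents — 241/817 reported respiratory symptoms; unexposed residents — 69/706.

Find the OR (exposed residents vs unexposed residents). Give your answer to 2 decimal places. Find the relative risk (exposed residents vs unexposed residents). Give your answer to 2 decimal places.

OR = (241 × 637) / (576 × 69) = 153517/39744 ≈ 3.86
risk, exposed residents = 241/817 = 0.2950
risk, unexposed residents = 69/706 = 0.0977
RR = 0.2950 / 0.0977 = 3.02

OR = 3.86; RR = 3.02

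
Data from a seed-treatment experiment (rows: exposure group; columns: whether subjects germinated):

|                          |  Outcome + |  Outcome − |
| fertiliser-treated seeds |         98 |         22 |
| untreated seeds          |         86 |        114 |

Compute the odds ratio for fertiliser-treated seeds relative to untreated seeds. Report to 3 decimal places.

OR = (98 × 114) / (22 × 86) = 11172/1892 ≈ 5.905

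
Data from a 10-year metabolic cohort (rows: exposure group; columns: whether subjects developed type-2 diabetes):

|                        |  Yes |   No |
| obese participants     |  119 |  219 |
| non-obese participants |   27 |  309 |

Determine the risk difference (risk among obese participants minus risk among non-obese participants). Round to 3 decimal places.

0.272

risk, obese participants = 119/338 = 0.3521
risk, non-obese participants = 27/336 = 0.0804
risk difference = 0.3521 − 0.0804 = 0.272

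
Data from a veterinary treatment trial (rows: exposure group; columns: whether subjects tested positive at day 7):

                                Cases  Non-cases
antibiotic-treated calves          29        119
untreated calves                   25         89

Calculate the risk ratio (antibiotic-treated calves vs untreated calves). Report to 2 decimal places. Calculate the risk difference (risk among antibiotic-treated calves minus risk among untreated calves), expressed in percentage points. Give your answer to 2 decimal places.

RR = 0.89; RD = -2.34

risk, antibiotic-treated calves = 29/148 = 0.1959
risk, untreated calves = 25/114 = 0.2193
RR = 0.1959 / 0.2193 = 0.89
risk difference = 0.1959 − 0.2193 = -0.0234 → -2.34 percentage points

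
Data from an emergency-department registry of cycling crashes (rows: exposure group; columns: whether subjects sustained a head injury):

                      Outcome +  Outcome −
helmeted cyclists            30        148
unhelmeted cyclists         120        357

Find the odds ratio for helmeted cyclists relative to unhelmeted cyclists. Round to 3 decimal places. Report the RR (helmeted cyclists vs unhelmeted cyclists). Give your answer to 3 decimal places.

odds, helmeted cyclists = 30/148 = 0.2027
odds, unhelmeted cyclists = 120/357 = 0.3361
OR = 0.2027 / 0.3361 = 0.603
risk, helmeted cyclists = 30/178 = 0.1685
risk, unhelmeted cyclists = 120/477 = 0.2516
RR = 0.1685 / 0.2516 = 0.670

OR = 0.603; RR = 0.670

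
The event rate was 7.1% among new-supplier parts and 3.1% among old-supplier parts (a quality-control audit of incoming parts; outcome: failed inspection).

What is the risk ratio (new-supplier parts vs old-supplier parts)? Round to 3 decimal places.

RR = 0.07100 / 0.03100 = 2.290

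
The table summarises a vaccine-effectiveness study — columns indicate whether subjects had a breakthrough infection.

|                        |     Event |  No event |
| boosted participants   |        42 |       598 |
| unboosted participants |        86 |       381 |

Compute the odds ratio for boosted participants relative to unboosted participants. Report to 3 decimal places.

OR = (42 × 381) / (598 × 86) = 16002/51428 ≈ 0.311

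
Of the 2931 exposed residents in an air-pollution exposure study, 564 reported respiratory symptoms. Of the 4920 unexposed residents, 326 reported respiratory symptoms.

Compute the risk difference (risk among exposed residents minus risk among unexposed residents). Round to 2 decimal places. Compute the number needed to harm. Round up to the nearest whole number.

risk, exposed residents = 564/2931 = 0.1924
risk, unexposed residents = 326/4920 = 0.0663
risk difference = 0.1924 − 0.0663 = 0.13
absolute risk difference = 0.126166
1 / 0.126166 = 7.926 → round up → 8

RD = 0.13; NNH = 8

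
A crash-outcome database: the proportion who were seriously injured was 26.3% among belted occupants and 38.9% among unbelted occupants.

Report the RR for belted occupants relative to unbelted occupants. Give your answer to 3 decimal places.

RR = 0.2630 / 0.3890 = 0.676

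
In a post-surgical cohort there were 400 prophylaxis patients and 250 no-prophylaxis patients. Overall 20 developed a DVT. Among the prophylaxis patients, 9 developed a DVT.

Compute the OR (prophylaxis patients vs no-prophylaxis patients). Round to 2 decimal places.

OR: 0.50

prophylaxis patients without the outcome: 400 − 9 = 391
no-prophylaxis patients with the outcome: 20 − 9 = 11
no-prophylaxis patients without the outcome: 250 − 11 = 239
OR = (9 × 239) / (391 × 11) = 2151/4301 ≈ 0.50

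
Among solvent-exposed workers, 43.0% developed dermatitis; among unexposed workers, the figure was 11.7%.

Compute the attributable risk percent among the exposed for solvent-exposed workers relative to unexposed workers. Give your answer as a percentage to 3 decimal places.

AR% = (0.4300 − 0.1170) / 0.4300 = 0.7279 → 72.791%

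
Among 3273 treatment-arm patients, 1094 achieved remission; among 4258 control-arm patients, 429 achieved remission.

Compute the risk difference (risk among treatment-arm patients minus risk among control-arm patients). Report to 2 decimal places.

risk, treatment-arm patients = 1094/3273 = 0.3342
risk, control-arm patients = 429/4258 = 0.1008
risk difference = 0.3342 − 0.1008 = 0.23

0.23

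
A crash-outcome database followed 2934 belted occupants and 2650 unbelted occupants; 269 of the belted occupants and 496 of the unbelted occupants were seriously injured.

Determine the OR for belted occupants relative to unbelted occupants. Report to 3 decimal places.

OR = (269 × 2154) / (2665 × 496) = 579426/1321840 ≈ 0.438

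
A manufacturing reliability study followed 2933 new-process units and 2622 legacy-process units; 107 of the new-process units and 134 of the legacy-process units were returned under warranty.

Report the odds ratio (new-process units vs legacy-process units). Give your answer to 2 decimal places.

OR = 0.70

odds, new-process units = 107/2826 = 0.03786
odds, legacy-process units = 134/2488 = 0.05386
OR = 0.03786 / 0.05386 = 0.70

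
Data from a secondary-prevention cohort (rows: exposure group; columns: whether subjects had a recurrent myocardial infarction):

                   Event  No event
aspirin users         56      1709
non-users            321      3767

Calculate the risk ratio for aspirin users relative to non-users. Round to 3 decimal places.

RR = 0.404

risk, aspirin users = 56/1765 = 0.03173
risk, non-users = 321/4088 = 0.07852
RR = 0.03173 / 0.07852 = 0.404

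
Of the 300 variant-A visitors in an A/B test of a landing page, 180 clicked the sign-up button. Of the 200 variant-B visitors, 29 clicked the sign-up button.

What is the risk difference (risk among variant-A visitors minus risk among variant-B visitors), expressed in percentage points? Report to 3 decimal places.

risk, variant-A visitors = 180/300 = 0.6000
risk, variant-B visitors = 29/200 = 0.1450
risk difference = 0.6000 − 0.1450 = 0.4550 → 45.500 percentage points

45.500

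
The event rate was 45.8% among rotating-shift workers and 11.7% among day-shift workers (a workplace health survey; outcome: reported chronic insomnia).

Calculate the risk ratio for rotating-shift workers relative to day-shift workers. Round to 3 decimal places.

RR = 0.4580 / 0.1170 = 3.915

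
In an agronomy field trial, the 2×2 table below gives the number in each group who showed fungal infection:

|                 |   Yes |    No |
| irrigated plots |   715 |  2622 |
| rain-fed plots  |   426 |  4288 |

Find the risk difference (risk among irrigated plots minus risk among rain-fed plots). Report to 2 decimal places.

risk, irrigated plots = 715/3337 = 0.2143
risk, rain-fed plots = 426/4714 = 0.0904
risk difference = 0.2143 − 0.0904 = 0.12

0.12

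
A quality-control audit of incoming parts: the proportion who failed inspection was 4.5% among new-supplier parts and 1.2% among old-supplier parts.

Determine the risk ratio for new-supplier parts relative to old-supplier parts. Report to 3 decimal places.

RR = 0.04500 / 0.01200 = 3.750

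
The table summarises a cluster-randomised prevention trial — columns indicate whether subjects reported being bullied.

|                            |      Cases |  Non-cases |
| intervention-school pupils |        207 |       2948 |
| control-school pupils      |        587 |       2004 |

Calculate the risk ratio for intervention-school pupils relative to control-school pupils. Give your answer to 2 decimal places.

RR ≈ 0.29

risk, intervention-school pupils = 207/3155 = 0.0656
risk, control-school pupils = 587/2591 = 0.2266
RR = 0.0656 / 0.2266 = 0.29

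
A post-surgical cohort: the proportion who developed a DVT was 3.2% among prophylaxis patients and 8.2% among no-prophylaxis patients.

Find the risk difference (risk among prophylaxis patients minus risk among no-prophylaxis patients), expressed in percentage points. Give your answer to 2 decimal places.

RD = -5.00

risk difference = 0.03200 − 0.08200 = -0.05000 → -5.00 percentage points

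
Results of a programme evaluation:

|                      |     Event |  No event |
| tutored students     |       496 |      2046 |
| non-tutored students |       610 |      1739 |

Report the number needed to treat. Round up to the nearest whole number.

NNT ≈ 16

risk, tutored students = 496/2542 = 0.195122
risk, non-tutored students = 610/2349 = 0.259685
absolute risk difference = 0.064563
1 / 0.064563 = 15.489 → round up → 16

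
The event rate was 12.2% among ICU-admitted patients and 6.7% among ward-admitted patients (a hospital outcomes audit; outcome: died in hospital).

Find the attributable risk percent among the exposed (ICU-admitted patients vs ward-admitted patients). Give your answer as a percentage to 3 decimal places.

AR% = (0.1220 − 0.0670) / 0.1220 = 0.4508 → 45.082%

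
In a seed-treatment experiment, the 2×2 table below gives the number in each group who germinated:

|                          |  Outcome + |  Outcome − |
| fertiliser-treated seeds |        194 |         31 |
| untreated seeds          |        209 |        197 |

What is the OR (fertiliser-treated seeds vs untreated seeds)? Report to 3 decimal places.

odds, fertiliser-treated seeds = 194/31 = 6.2581
odds, untreated seeds = 209/197 = 1.0609
OR = 6.2581 / 1.0609 = 5.899

OR ≈ 5.899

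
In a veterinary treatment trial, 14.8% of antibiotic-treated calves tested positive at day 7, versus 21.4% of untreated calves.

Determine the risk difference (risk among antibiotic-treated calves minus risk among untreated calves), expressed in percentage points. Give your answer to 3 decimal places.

risk difference = 0.1480 − 0.2140 = -0.0660 → -6.600 percentage points

RD: -6.600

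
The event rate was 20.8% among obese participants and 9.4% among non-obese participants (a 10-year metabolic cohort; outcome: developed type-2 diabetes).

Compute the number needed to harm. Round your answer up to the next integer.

absolute risk difference = 0.114000
1 / 0.114000 = 8.772 → round up → 9

NNH = 9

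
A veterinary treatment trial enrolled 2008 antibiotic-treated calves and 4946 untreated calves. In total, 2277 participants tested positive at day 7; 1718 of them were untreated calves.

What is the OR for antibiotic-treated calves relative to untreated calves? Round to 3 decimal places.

antibiotic-treated calves with the outcome: 2277 − 1718 = 559
antibiotic-treated calves without the outcome: 2008 − 559 = 1449
untreated calves without the outcome: 4946 − 1718 = 3228
OR = (559 × 3228) / (1449 × 1718) = 1804452/2489382 ≈ 0.725

OR ≈ 0.725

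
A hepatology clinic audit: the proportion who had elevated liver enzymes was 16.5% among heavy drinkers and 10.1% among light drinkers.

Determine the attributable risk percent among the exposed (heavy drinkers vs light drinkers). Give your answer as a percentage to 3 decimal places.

AR% = (0.1650 − 0.1010) / 0.1650 = 0.3879 → 38.788%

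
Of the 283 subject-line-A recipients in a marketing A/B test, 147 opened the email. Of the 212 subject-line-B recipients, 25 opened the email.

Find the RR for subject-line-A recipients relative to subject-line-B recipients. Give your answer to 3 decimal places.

RR: 4.405

risk, subject-line-A recipients = 147/283 = 0.5194
risk, subject-line-B recipients = 25/212 = 0.1179
RR = 0.5194 / 0.1179 = 4.405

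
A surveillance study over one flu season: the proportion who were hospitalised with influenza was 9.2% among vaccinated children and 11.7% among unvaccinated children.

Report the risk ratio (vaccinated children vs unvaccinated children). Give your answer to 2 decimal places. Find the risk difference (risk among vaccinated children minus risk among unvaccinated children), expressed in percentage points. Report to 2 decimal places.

RR = 0.79; RD = -2.50

RR = 0.0920 / 0.1170 = 0.79
risk difference = 0.0920 − 0.1170 = -0.0250 → -2.50 percentage points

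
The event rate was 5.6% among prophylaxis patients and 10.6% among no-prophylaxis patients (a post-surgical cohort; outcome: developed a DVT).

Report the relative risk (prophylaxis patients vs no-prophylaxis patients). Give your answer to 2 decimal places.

RR = 0.0560 / 0.1060 = 0.53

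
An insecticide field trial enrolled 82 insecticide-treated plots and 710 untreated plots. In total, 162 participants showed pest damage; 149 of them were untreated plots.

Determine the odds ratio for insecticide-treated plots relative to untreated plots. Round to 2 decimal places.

OR = 0.71

insecticide-treated plots with the outcome: 162 − 149 = 13
insecticide-treated plots without the outcome: 82 − 13 = 69
untreated plots without the outcome: 710 − 149 = 561
OR = (13 × 561) / (69 × 149) = 7293/10281 ≈ 0.71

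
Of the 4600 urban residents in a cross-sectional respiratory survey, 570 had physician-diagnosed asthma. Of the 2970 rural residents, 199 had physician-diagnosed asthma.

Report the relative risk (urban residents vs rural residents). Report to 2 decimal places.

risk, urban residents = 570/4600 = 0.1239
risk, rural residents = 199/2970 = 0.0670
RR = 0.1239 / 0.0670 = 1.85

1.85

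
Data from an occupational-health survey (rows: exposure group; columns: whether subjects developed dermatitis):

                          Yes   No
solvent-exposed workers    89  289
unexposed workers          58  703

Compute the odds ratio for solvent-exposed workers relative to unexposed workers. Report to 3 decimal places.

odds, solvent-exposed workers = 89/289 = 0.3080
odds, unexposed workers = 58/703 = 0.0825
OR = 0.3080 / 0.0825 = 3.733

OR = 3.733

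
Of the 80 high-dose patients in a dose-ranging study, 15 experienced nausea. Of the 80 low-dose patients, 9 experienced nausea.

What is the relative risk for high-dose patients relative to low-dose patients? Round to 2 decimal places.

risk, high-dose patients = 15/80 = 0.1875
risk, low-dose patients = 9/80 = 0.1125
RR = 0.1875 / 0.1125 = 1.67

RR ≈ 1.67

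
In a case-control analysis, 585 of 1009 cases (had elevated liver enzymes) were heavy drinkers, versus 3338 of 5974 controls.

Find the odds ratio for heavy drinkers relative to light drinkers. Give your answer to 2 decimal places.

OR = (585 × 2636) / (3338 × 424) = 1542060/1415312 ≈ 1.09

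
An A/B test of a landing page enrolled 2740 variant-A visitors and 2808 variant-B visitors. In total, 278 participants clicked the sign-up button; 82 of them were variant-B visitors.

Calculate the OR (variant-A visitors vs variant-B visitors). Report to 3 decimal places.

variant-A visitors with the outcome: 278 − 82 = 196
variant-A visitors without the outcome: 2740 − 196 = 2544
variant-B visitors without the outcome: 2808 − 82 = 2726
OR = (196 × 2726) / (2544 × 82) = 534296/208608 ≈ 2.561

2.561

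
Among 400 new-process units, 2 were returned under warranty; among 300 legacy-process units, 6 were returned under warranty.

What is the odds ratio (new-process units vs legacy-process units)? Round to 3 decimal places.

OR = (2 × 294) / (398 × 6) = 588/2388 ≈ 0.246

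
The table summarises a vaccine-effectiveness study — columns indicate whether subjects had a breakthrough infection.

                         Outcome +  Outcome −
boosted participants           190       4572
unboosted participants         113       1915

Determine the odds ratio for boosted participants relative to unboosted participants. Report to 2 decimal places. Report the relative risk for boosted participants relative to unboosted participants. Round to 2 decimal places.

OR = 0.70; RR = 0.72

odds, boosted participants = 190/4572 = 0.04156
odds, unboosted participants = 113/1915 = 0.05901
OR = 0.04156 / 0.05901 = 0.70
risk, boosted participants = 190/4762 = 0.03990
risk, unboosted participants = 113/2028 = 0.05572
RR = 0.03990 / 0.05572 = 0.72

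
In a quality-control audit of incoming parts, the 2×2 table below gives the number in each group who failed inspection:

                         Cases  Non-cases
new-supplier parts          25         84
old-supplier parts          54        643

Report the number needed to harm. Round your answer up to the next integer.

7

risk, new-supplier parts = 25/109 = 0.229358
risk, old-supplier parts = 54/697 = 0.077475
absolute risk difference = 0.151883
1 / 0.151883 = 6.584 → round up → 7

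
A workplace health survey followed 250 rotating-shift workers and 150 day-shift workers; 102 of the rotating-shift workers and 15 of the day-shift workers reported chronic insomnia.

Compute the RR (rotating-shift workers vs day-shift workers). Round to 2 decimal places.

risk, rotating-shift workers = 102/250 = 0.4080
risk, day-shift workers = 15/150 = 0.1000
RR = 0.4080 / 0.1000 = 4.08

RR = 4.08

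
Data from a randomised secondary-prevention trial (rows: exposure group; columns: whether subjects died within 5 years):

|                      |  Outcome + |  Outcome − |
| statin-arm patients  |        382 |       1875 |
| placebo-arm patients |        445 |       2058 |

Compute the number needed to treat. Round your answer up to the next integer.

risk, statin-arm patients = 382/2257 = 0.169251
risk, placebo-arm patients = 445/2503 = 0.177787
absolute risk difference = 0.008535
1 / 0.008535 = 117.165 → round up → 118

NNT = 118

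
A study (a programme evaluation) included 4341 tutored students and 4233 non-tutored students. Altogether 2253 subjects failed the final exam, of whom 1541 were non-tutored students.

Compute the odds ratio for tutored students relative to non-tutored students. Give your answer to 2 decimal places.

0.34

tutored students with the outcome: 2253 − 1541 = 712
tutored students without the outcome: 4341 − 712 = 3629
non-tutored students without the outcome: 4233 − 1541 = 2692
OR = (712 × 2692) / (3629 × 1541) = 1916704/5592289 ≈ 0.34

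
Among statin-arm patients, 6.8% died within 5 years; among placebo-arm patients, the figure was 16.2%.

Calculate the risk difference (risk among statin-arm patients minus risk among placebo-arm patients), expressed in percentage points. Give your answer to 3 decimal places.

-9.400

risk difference = 0.0680 − 0.1620 = -0.0940 → -9.400 percentage points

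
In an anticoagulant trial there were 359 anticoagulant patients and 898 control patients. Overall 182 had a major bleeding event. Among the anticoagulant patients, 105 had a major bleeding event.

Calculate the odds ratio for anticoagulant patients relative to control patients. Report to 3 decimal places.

4.408

anticoagulant patients without the outcome: 359 − 105 = 254
control patients with the outcome: 182 − 105 = 77
control patients without the outcome: 898 − 77 = 821
OR = (105 × 821) / (254 × 77) = 86205/19558 ≈ 4.408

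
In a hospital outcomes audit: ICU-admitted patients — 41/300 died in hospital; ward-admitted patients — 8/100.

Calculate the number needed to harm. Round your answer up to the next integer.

risk, ICU-admitted patients = 41/300 = 0.136667
risk, ward-admitted patients = 8/100 = 0.080000
absolute risk difference = 0.056667
1 / 0.056667 = 17.647 → round up → 18

NNH = 18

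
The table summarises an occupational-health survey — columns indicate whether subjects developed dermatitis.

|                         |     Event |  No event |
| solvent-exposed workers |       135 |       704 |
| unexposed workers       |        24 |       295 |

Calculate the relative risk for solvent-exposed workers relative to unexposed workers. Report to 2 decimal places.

risk, solvent-exposed workers = 135/839 = 0.1609
risk, unexposed workers = 24/319 = 0.0752
RR = 0.1609 / 0.0752 = 2.14

RR = 2.14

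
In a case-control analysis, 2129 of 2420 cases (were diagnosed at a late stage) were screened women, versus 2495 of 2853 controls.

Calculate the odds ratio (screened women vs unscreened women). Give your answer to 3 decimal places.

OR ≈ 1.050

odds, screened women = 2129/2495 = 0.8533
odds, unscreened women = 291/358 = 0.8128
OR = 0.8533 / 0.8128 = 1.050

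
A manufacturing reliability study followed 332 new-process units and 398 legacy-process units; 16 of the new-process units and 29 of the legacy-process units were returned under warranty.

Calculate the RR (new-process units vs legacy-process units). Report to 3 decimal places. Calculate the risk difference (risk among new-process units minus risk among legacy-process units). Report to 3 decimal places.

RR = 0.661; RD = -0.025

risk, new-process units = 16/332 = 0.04819
risk, legacy-process units = 29/398 = 0.07286
RR = 0.04819 / 0.07286 = 0.661
risk difference = 0.04819 − 0.07286 = -0.025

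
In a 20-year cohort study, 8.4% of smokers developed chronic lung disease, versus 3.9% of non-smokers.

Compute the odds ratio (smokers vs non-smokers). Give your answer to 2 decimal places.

odds, smokers = 0.08400/0.91600 = 0.09170
odds, non-smokers = 0.03900/0.96100 = 0.04058
OR = 0.09170 / 0.04058 = 2.26

OR = 2.26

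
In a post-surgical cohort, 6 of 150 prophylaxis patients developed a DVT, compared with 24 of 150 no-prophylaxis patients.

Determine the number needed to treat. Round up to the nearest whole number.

NNT ≈ 9

risk, prophylaxis patients = 6/150 = 0.040000
risk, no-prophylaxis patients = 24/150 = 0.160000
absolute risk difference = 0.120000
1 / 0.120000 = 8.333 → round up → 9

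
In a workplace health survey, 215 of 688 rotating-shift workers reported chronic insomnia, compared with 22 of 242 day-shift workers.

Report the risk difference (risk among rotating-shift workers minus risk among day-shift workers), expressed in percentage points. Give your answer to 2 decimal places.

22.16

risk, rotating-shift workers = 215/688 = 0.3125
risk, day-shift workers = 22/242 = 0.0909
risk difference = 0.3125 − 0.0909 = 0.2216 → 22.16 percentage points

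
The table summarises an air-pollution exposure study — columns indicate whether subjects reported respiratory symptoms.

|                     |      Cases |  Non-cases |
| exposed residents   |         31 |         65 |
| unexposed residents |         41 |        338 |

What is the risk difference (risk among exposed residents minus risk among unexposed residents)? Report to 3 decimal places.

RD: 0.215

risk, exposed residents = 31/96 = 0.3229
risk, unexposed residents = 41/379 = 0.1082
risk difference = 0.3229 − 0.1082 = 0.215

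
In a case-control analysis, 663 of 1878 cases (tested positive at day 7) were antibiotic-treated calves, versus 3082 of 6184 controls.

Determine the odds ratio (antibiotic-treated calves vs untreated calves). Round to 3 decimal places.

OR = (663 × 3102) / (3082 × 1215) = 2056626/3744630 ≈ 0.549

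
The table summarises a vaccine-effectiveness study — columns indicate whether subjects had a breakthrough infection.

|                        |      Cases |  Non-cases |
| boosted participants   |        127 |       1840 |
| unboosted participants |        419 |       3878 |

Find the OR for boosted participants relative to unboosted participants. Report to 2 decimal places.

OR = (127 × 3878) / (1840 × 419) = 492506/770960 ≈ 0.64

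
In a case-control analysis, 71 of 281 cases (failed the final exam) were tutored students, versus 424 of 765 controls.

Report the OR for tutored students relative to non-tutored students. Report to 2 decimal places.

OR = (71 × 341) / (424 × 210) = 24211/89040 ≈ 0.27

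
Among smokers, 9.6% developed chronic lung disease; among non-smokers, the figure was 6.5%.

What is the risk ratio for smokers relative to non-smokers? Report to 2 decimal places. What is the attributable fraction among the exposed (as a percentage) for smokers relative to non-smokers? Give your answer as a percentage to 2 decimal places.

RR = 0.0960 / 0.0650 = 1.48
AR% = (0.0960 − 0.0650) / 0.0960 = 0.3229 → 32.29%

RR = 1.48; AR% = 32.29%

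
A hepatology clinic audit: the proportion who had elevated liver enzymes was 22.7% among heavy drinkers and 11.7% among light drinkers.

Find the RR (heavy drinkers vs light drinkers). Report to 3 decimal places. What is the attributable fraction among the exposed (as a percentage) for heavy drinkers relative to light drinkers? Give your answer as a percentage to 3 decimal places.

RR = 1.940; AR% = 48.458%

RR = 0.2270 / 0.1170 = 1.940
AR% = (0.2270 − 0.1170) / 0.2270 = 0.4846 → 48.458%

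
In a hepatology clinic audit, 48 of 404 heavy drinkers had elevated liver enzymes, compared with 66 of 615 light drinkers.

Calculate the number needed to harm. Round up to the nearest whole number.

risk, heavy drinkers = 48/404 = 0.118812
risk, light drinkers = 66/615 = 0.107317
absolute risk difference = 0.011495
1 / 0.011495 = 86.994 → round up → 87

87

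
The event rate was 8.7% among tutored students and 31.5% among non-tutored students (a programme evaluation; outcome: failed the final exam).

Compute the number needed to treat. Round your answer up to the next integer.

absolute risk difference = 0.228000
1 / 0.228000 = 4.386 → round up → 5

NNT: 5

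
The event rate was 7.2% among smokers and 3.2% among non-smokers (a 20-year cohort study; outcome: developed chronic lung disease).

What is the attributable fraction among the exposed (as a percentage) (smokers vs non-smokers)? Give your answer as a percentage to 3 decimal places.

AR% = (0.07200 − 0.03200) / 0.07200 = 0.5556 → 55.556%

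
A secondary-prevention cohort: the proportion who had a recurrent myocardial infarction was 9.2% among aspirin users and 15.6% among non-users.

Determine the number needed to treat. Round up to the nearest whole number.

NNT: 16

absolute risk difference = 0.064000
1 / 0.064000 = 15.625 → round up → 16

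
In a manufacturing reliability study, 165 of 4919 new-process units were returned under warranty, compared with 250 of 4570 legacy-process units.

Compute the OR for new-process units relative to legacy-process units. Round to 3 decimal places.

OR = (165 × 4320) / (4754 × 250) = 712800/1188500 ≈ 0.600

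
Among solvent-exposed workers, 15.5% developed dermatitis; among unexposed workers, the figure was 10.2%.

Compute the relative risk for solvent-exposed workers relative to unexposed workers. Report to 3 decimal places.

RR = 0.1550 / 0.1020 = 1.520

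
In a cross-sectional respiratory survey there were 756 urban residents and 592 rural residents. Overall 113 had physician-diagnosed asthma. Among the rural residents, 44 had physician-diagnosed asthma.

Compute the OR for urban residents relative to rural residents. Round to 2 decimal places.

OR: 1.25

urban residents with the outcome: 113 − 44 = 69
urban residents without the outcome: 756 − 69 = 687
rural residents without the outcome: 592 − 44 = 548
OR = (69 × 548) / (687 × 44) = 37812/30228 ≈ 1.25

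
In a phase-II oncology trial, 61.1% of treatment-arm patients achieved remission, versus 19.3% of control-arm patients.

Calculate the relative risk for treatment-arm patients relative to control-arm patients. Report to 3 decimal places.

RR = 0.6110 / 0.1930 = 3.166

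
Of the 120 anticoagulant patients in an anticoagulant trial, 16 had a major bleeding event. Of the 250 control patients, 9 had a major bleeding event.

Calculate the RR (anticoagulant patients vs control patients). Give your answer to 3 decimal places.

risk, anticoagulant patients = 16/120 = 0.13333
risk, control patients = 9/250 = 0.03600
RR = 0.13333 / 0.03600 = 3.704

3.704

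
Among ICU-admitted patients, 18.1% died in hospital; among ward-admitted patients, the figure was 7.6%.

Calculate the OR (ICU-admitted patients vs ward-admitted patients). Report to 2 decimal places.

2.69

odds, ICU-admitted patients = 0.1810/0.8190 = 0.2210
odds, ward-admitted patients = 0.0760/0.9240 = 0.0823
OR = 0.2210 / 0.0823 = 2.69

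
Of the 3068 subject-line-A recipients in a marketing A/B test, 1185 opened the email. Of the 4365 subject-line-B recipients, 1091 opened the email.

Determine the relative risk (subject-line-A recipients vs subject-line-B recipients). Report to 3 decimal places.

risk, subject-line-A recipients = 1185/3068 = 0.3862
risk, subject-line-B recipients = 1091/4365 = 0.2499
RR = 0.3862 / 0.2499 = 1.545

RR ≈ 1.545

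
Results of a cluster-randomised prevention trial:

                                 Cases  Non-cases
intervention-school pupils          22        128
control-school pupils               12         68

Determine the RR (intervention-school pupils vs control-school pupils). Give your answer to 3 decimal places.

0.978

risk, intervention-school pupils = 22/150 = 0.1467
risk, control-school pupils = 12/80 = 0.1500
RR = 0.1467 / 0.1500 = 0.978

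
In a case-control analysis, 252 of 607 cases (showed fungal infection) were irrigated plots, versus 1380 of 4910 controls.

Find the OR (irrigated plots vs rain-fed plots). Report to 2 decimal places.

odds, irrigated plots = 252/1380 = 0.1826
odds, rain-fed plots = 355/3530 = 0.1006
OR = 0.1826 / 0.1006 = 1.82

OR ≈ 1.82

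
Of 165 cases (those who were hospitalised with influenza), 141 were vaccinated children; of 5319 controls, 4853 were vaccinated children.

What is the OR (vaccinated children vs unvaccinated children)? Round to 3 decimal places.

OR ≈ 0.564

odds, vaccinated children = 141/4853 = 0.02905
odds, unvaccinated children = 24/466 = 0.05150
OR = 0.02905 / 0.05150 = 0.564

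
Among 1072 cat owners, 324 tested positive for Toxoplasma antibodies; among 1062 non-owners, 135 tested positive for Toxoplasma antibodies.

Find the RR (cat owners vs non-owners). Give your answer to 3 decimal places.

risk, cat owners = 324/1072 = 0.3022
risk, non-owners = 135/1062 = 0.1271
RR = 0.3022 / 0.1271 = 2.378

RR ≈ 2.378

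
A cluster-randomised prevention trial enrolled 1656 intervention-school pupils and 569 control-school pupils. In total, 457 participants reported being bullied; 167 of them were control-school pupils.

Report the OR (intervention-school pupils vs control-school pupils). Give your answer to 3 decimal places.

OR ≈ 0.511

intervention-school pupils with the outcome: 457 − 167 = 290
intervention-school pupils without the outcome: 1656 − 290 = 1366
control-school pupils without the outcome: 569 − 167 = 402
OR = (290 × 402) / (1366 × 167) = 116580/228122 ≈ 0.511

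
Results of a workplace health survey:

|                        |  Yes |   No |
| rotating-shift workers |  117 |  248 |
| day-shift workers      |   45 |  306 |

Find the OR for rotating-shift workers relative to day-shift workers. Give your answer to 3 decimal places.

OR = (117 × 306) / (248 × 45) = 35802/11160 ≈ 3.208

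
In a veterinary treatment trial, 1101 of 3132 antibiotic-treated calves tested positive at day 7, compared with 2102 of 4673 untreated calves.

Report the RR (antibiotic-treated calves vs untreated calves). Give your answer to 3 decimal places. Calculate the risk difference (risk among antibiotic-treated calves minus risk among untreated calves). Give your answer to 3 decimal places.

RR = 0.781; RD = -0.098

risk, antibiotic-treated calves = 1101/3132 = 0.3515
risk, untreated calves = 2102/4673 = 0.4498
RR = 0.3515 / 0.4498 = 0.781
risk difference = 0.3515 − 0.4498 = -0.098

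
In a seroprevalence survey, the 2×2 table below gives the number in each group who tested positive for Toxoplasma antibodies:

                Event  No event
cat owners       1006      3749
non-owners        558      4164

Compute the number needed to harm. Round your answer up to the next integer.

NNH = 11

risk, cat owners = 1006/4755 = 0.211567
risk, non-owners = 558/4722 = 0.118170
absolute risk difference = 0.093397
1 / 0.093397 = 10.707 → round up → 11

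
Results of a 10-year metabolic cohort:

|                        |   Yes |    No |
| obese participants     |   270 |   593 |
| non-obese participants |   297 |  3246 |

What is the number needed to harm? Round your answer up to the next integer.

NNH ≈ 5

risk, obese participants = 270/863 = 0.312862
risk, non-obese participants = 297/3543 = 0.083827
absolute risk difference = 0.229035
1 / 0.229035 = 4.366 → round up → 5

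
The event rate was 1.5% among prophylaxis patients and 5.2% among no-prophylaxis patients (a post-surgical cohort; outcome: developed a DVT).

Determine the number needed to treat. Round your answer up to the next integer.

NNT = 28

absolute risk difference = 0.037000
1 / 0.037000 = 27.027 → round up → 28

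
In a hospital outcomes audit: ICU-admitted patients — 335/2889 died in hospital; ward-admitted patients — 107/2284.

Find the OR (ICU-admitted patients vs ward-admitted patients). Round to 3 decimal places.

OR = (335 × 2177) / (2554 × 107) = 729295/273278 ≈ 2.669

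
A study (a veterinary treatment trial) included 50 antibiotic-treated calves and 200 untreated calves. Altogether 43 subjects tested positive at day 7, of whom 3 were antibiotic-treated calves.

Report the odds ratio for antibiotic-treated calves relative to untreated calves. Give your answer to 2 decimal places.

antibiotic-treated calves without the outcome: 50 − 3 = 47
untreated calves with the outcome: 43 − 3 = 40
untreated calves without the outcome: 200 − 40 = 160
odds, antibiotic-treated calves = 3/47 = 0.0638
odds, untreated calves = 40/160 = 0.2500
OR = 0.0638 / 0.2500 = 0.26

OR = 0.26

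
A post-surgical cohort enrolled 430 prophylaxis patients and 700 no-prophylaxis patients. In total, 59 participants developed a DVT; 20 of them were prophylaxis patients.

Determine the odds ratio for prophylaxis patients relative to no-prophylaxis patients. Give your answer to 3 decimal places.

OR: 0.827

prophylaxis patients without the outcome: 430 − 20 = 410
no-prophylaxis patients with the outcome: 59 − 20 = 39
no-prophylaxis patients without the outcome: 700 − 39 = 661
OR = (20 × 661) / (410 × 39) = 13220/15990 ≈ 0.827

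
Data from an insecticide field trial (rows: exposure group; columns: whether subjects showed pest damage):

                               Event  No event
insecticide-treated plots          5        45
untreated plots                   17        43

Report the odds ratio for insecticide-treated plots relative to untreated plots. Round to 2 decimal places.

OR = (5 × 43) / (45 × 17) = 215/765 ≈ 0.28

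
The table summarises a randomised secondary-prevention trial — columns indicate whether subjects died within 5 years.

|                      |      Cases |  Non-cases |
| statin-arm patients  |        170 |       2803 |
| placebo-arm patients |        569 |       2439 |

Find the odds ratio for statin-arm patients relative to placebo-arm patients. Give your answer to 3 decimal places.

OR = (170 × 2439) / (2803 × 569) = 414630/1594907 ≈ 0.260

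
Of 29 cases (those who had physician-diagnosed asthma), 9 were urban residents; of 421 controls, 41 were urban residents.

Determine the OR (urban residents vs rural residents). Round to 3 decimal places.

OR = (9 × 380) / (41 × 20) = 3420/820 ≈ 4.171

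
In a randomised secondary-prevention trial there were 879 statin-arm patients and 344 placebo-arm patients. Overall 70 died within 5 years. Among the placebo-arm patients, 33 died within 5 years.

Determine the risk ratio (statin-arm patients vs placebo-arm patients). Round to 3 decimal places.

0.439

statin-arm patients with the outcome: 70 − 33 = 37
statin-arm patients without the outcome: 879 − 37 = 842
placebo-arm patients without the outcome: 344 − 33 = 311
risk, statin-arm patients = 37/879 = 0.04209
risk, placebo-arm patients = 33/344 = 0.09593
RR = 0.04209 / 0.09593 = 0.439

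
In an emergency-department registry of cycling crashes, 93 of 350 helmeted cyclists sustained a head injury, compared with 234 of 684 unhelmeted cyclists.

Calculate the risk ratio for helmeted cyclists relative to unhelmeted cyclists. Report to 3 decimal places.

0.777

risk, helmeted cyclists = 93/350 = 0.2657
risk, unhelmeted cyclists = 234/684 = 0.3421
RR = 0.2657 / 0.3421 = 0.777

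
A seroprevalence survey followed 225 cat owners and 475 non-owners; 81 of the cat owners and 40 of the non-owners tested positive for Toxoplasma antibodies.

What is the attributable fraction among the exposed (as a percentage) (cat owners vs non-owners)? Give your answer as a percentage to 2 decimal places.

AR% = 76.61%

risk, cat owners = 81/225 = 0.3600
risk, non-owners = 40/475 = 0.0842
AR% = (0.3600 − 0.0842) / 0.3600 = 0.7661 → 76.61%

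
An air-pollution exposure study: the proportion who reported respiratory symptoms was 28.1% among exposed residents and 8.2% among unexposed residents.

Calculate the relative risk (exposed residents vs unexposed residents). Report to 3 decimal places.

RR = 0.2810 / 0.0820 = 3.427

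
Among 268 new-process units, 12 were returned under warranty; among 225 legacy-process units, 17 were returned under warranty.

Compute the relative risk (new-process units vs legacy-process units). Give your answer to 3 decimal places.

risk, new-process units = 12/268 = 0.04478
risk, legacy-process units = 17/225 = 0.07556
RR = 0.04478 / 0.07556 = 0.593

RR ≈ 0.593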